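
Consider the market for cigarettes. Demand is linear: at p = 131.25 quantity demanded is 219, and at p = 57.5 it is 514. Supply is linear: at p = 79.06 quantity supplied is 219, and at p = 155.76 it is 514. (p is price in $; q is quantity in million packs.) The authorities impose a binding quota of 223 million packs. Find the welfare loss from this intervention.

$2465.71 million

Demand slope = (57.5 − 131.25)/(514 − 219) = −0.25, so p = 186 − 0.25q.
Supply slope = (155.76 − 79.06)/(514 − 219) = 0.26, so p = 22.12 + 0.26q.
Competitive equilibrium: 186 − 0.25q = 22.12 + 0.26q → q* = 321.3333, p* = 105.6667.
At q = 223: demand price = 186 − 0.25·223 = 130.25; supply price = 22.12 + 0.26·223 = 80.1.
Δq = 321.3333 − 223 = 98.3333; wedge = 130.25 − 80.1 = 50.15.
Deadweight loss = ½ × 98.3333 × 50.15 = $2465.71 million.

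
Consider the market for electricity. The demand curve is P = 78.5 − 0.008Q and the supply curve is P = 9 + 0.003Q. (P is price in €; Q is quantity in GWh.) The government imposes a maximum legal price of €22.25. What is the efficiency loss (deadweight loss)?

Competitive equilibrium: 78.5 − 0.008Q = 9 + 0.003Q → Q* = 6318.18182, P* = 27.95455.
At the ceiling P = 22.25, quantity supplied = (22.25 − 9)/0.003 = 4416.66667.
Willingness to pay at Q' = 4416.66667: 78.5 − 0.008·4416.66667 = 43.16667.
ΔQ = 6318.18182 − 4416.66667 = 1901.51515; wedge = 43.16667 − 22.25 = 20.91667.
Deadweight loss = ½ × 1901.51515 × 20.91667 = €19886.68.

€19886.68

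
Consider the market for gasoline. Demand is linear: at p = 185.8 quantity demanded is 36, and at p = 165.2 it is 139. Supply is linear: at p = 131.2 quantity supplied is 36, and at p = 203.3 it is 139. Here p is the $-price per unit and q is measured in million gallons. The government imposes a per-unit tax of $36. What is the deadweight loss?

$720 million

Demand slope = (165.2 − 185.8)/(139 − 36) = −0.2, so p = 193 − 0.2q.
Supply slope = (203.3 − 131.2)/(139 − 36) = 0.7, so p = 106 + 0.7q.
Competitive equilibrium: 193 − 0.2q = 106 + 0.7q → q* = 96.6667, p* = 173.6667.
With the tax, the buyer price exceeds the seller price by 36: (193 − 0.2q) − (106 + 0.7q) = 36 → q' = 56.6667.
Δq = 96.6667 − 56.6667 = 40; the wedge equals the tax, 36.
The triangle = ½ × 40 × 36 = $720 million.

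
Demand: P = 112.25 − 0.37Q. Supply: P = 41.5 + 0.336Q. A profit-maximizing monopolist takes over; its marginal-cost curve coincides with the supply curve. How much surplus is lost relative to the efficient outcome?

Competitive equilibrium: 112.25 − 0.37Q = 41.5 + 0.336Q → Q* = 100.2125, P* = 75.1714.
Marginal revenue: MR = 112.25 − 0.74Q. Set MR = MC: 112.25 − 0.74Q = 41.5 + 0.336Q → Q_m = 65.7528.
Price P_m = 112.25 − 0.37·65.7528 = 87.9215; MC(Q_m) = 41.5 + 0.336·65.7528 = 63.5929.
Competitive Q* = 100.2125, so ΔQ = 34.4597; wedge = 87.9215 − 63.5929 = 24.3286.
DWL = ½ × 34.4597 × 24.3286 = 419.18.

419.18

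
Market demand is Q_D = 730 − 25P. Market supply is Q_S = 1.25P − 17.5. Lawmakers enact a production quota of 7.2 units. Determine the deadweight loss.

49.86

In inverse form: demand P = 29.2 − 0.04Q, supply P = 14 + 0.8Q.
Competitive equilibrium: 29.2 − 0.04Q = 14 + 0.8Q → Q* = 18.0952, P* = 28.4762.
At Q = 7.2: demand price = 29.2 − 0.04·7.2 = 28.912; supply price = 14 + 0.8·7.2 = 19.76.
ΔQ = 18.0952 − 7.2 = 10.8952; wedge = 28.912 − 19.76 = 9.152.
The triangle = ½ × 10.8952 × 9.152 = 49.86.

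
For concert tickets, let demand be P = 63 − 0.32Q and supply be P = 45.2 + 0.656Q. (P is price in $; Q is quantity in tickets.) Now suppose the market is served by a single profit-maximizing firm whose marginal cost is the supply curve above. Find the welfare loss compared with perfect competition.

Competitive equilibrium: 63 − 0.32Q = 45.2 + 0.656Q → Q* = 18.2377, P* = 57.1639.
Marginal revenue: MR = 63 − 0.64Q. Set MR = MC: 63 − 0.64Q = 45.2 + 0.656Q → Q_m = 13.7346.
Price P_m = 63 − 0.32·13.7346 = 58.6049; MC(Q_m) = 45.2 + 0.656·13.7346 = 54.2099.
Competitive Q* = 18.2377, so ΔQ = 4.5031; wedge = 58.6049 − 54.2099 = 4.395.
Deadweight loss = ½ × 4.5031 × 4.395 = $9.90.

$9.90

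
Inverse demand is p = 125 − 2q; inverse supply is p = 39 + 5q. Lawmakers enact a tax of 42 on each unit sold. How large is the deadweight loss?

Competitive equilibrium: 125 − 2q = 39 + 5q → q* = 12.2857, p* = 100.4286.
With the tax, the buyer price exceeds the seller price by 42: (125 − 2q) − (39 + 5q) = 42 → q' = 6.2857.
Δq = 12.2857 − 6.2857 = 6; the wedge equals the tax, 42.
The triangle = ½ × 6 × 42 = 126.

126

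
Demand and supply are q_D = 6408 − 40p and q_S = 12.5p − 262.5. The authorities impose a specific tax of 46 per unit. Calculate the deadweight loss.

10076.19

In inverse form: demand p = 160.2 − 0.025q, supply p = 21 + 0.08q.
Competitive equilibrium: 160.2 − 0.025q = 21 + 0.08q → q* = 1325.7143, p* = 127.0571.
With the tax, the buyer price exceeds the seller price by 46: (160.2 − 0.025q) − (21 + 0.08q) = 46 → q' = 887.619.
Δq = 1325.7143 − 887.619 = 438.0953; the wedge equals the tax, 46.
Deadweight loss = ½ × 438.0953 × 46 = 10076.19.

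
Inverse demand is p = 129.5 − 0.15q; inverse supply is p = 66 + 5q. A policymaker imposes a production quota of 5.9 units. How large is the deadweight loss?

106.47

Competitive equilibrium: 129.5 − 0.15q = 66 + 5q → q* = 12.3301, p* = 127.6505.
At q = 5.9: demand price = 129.5 − 0.15·5.9 = 128.615; supply price = 66 + 5·5.9 = 95.5.
Δq = 12.3301 − 5.9 = 6.4301; wedge = 128.615 − 95.5 = 33.115.
DWL = ½ × 6.4301 × 33.115 = 106.47.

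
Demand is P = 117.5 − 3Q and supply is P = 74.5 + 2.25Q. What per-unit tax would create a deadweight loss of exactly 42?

Competitive equilibrium: 117.5 − 3Q = 74.5 + 2.25Q → Q* = 8.1905, P* = 92.9286.
A tax t gives ΔQ = t/5.25 and wedge t, so DWL = t²/10.5.
t²/10.5 = 42 → t² = 441 → t = 21.

21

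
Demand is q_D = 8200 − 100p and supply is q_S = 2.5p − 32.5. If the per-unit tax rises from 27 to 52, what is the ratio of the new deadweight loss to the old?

In inverse form: demand p = 82 − 0.01q, supply p = 13 + 0.4q.
Competitive equilibrium: 82 − 0.01q = 13 + 0.4q → q* = 168.2927, p* = 80.3171.
For a per-unit tax t: Δq = t/0.41, so DWL = ½·t·(t/0.41) = t²/0.82.
At t = 27: DWL = 889.024. At t = 52: DWL = 3297.561.
Ratio = (52/27)² = 3.709.

3.709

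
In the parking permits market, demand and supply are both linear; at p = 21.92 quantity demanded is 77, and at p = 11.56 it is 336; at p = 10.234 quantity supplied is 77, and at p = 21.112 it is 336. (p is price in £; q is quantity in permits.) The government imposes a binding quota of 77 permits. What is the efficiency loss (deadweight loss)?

£832.70

Demand slope = (11.56 − 21.92)/(336 − 77) = −0.04, so p = 25 − 0.04q.
Supply slope = (21.112 − 10.234)/(336 − 77) = 0.042, so p = 7 + 0.042q.
Competitive equilibrium: 25 − 0.04q = 7 + 0.042q → q* = 219.5122, p* = 16.2195.
At q = 77: demand price = 25 − 0.04·77 = 21.92; supply price = 7 + 0.042·77 = 10.234.
Δq = 219.5122 − 77 = 142.5122; wedge = 21.92 − 10.234 = 11.686.
Welfare loss = ½ × 142.5122 × 11.686 = £832.70.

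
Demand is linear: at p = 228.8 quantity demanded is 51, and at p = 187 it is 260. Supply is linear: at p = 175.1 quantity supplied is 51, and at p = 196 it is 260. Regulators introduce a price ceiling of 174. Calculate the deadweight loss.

5415

Demand slope = (187 − 228.8)/(260 − 51) = −0.2, so p = 239 − 0.2q.
Supply slope = (196 − 175.1)/(260 − 51) = 0.1, so p = 170 + 0.1q.
Competitive equilibrium: 239 − 0.2q = 170 + 0.1q → q* = 230, p* = 193.
At the ceiling p = 174, quantity supplied = (174 − 170)/0.1 = 40.
Willingness to pay at q' = 40: 239 − 0.2·40 = 231.
Δq = 230 − 40 = 190; wedge = 231 − 174 = 57.
DWL = ½ × 190 × 57 = 5415.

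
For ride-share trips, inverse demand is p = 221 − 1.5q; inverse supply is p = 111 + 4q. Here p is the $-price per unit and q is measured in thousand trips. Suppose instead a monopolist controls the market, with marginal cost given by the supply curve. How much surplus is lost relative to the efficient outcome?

Competitive equilibrium: 221 − 1.5q = 111 + 4q → q* = 20, p* = 191.
Marginal revenue: MR = 221 − 3q. Set MR = MC: 221 − 3q = 111 + 4q → q_m = 15.7143.
Price p_m = 221 − 1.5·15.7143 = 197.4286; MC(q_m) = 111 + 4·15.7143 = 173.8572.
Competitive q* = 20, so Δq = 4.2857; wedge = 197.4286 − 173.8572 = 23.5714.
The triangle = ½ × 4.2857 × 23.5714 = $50.51 thousand.

$50.51 thousand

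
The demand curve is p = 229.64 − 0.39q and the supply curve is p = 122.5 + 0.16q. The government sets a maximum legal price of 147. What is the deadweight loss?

477.62

Competitive equilibrium: 229.64 − 0.39q = 122.5 + 0.16q → q* = 194.8, p* = 153.668.
At the ceiling p = 147, quantity supplied = (147 − 122.5)/0.16 = 153.125.
Willingness to pay at q' = 153.125: 229.64 − 0.39·153.125 = 169.9213.
Δq = 194.8 − 153.125 = 41.675; wedge = 169.9213 − 147 = 22.9213.
DWL = ½ × 41.675 × 22.9213 = 477.62.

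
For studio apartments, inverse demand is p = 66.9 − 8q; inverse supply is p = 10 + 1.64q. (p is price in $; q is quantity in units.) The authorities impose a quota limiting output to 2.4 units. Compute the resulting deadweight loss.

$59.13

Competitive equilibrium: 66.9 − 8q = 10 + 1.64q → q* = 5.9025, p* = 19.6801.
At q = 2.4: demand price = 66.9 − 8·2.4 = 47.7; supply price = 10 + 1.64·2.4 = 13.936.
Δq = 5.9025 − 2.4 = 3.5025; wedge = 47.7 − 13.936 = 33.764.
Deadweight loss = ½ × 3.5025 × 33.764 = $59.13.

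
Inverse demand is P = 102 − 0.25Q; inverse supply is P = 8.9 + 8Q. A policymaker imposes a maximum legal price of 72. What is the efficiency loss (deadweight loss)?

Competitive equilibrium: 102 − 0.25Q = 8.9 + 8Q → Q* = 11.2848, P* = 99.1788.
At the ceiling P = 72, quantity supplied = (72 − 8.9)/8 = 7.8875.
Willingness to pay at Q' = 7.8875: 102 − 0.25·7.8875 = 100.0281.
ΔQ = 11.2848 − 7.8875 = 3.3973; wedge = 100.0281 − 72 = 28.0281.
Welfare loss = ½ × 3.3973 × 28.0281 = 47.61.

47.61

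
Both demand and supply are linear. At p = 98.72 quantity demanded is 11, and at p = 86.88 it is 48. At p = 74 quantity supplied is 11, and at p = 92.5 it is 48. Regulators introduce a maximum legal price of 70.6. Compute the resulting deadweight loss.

Demand slope = (86.88 − 98.72)/(48 − 11) = −0.32, so p = 102.24 − 0.32q.
Supply slope = (92.5 − 74)/(48 − 11) = 0.5, so p = 68.5 + 0.5q.
Competitive equilibrium: 102.24 − 0.32q = 68.5 + 0.5q → q* = 41.1463, p* = 89.0732.
At the ceiling p = 70.6, quantity supplied = (70.6 − 68.5)/0.5 = 4.2.
Willingness to pay at q' = 4.2: 102.24 − 0.32·4.2 = 100.896.
Δq = 41.1463 − 4.2 = 36.9463; wedge = 100.896 − 70.6 = 30.296.
The triangle = ½ × 36.9463 × 30.296 = 559.66.

559.66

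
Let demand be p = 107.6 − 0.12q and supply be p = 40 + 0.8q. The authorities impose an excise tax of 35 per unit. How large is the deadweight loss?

665.76

Competitive equilibrium: 107.6 − 0.12q = 40 + 0.8q → q* = 73.4783, p* = 98.7826.
With the tax, the buyer price exceeds the seller price by 35: (107.6 − 0.12q) − (40 + 0.8q) = 35 → q' = 35.4348.
Δq = 73.4783 − 35.4348 = 38.0435; the wedge equals the tax, 35.
DWL = ½ × 38.0435 × 35 = 665.76.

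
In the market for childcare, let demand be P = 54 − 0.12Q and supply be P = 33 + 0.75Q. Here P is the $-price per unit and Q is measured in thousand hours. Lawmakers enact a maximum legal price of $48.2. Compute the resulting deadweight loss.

Competitive equilibrium: 54 − 0.12Q = 33 + 0.75Q → Q* = 24.1379, P* = 51.1034.
At the ceiling P = 48.2, quantity supplied = (48.2 − 33)/0.75 = 20.2667.
Willingness to pay at Q' = 20.2667: 54 − 0.12·20.2667 = 51.568.
ΔQ = 24.1379 − 20.2667 = 3.8712; wedge = 51.568 − 48.2 = 3.368.
Welfare loss = ½ × 3.8712 × 3.368 = $6.52 thousand.

$6.52 thousand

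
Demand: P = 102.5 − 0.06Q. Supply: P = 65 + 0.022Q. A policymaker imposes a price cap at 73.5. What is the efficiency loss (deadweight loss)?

Competitive equilibrium: 102.5 − 0.06Q = 65 + 0.022Q → Q* = 457.3171, P* = 75.061.
At the ceiling P = 73.5, quantity supplied = (73.5 − 65)/0.022 = 386.3636.
Willingness to pay at Q' = 386.3636: 102.5 − 0.06·386.3636 = 79.3182.
ΔQ = 457.3171 − 386.3636 = 70.9535; wedge = 79.3182 − 73.5 = 5.8182.
DWL = ½ × 70.9535 × 5.8182 = 206.41.

206.41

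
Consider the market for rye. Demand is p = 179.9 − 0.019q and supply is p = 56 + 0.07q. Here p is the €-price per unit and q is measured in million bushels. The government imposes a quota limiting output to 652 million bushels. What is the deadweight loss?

Competitive equilibrium: 179.9 − 0.019q = 56 + 0.07q → q* = 1392.1348, p* = 153.4494.
At q = 652: demand price = 179.9 − 0.019·652 = 167.512; supply price = 56 + 0.07·652 = 101.64.
Δq = 1392.1348 − 652 = 740.1348; wedge = 167.512 − 101.64 = 65.872.
DWL = ½ × 740.1348 × 65.872 = €24377.08 million.

€24377.08 million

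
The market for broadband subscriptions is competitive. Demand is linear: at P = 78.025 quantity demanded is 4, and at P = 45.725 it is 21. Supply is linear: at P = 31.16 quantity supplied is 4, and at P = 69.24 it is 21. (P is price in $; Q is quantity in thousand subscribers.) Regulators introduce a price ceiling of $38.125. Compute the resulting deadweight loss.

Demand slope = (45.725 − 78.025)/(21 − 4) = −1.9, so P = 85.625 − 1.9Q.
Supply slope = (69.24 − 31.16)/(21 − 4) = 2.24, so P = 22.2 + 2.24Q.
Competitive equilibrium: 85.625 − 1.9Q = 22.2 + 2.24Q → Q* = 15.32, P* = 56.5169.
At the ceiling P = 38.125, quantity supplied = (38.125 − 22.2)/2.24 = 7.1094.
Willingness to pay at Q' = 7.1094: 85.625 − 1.9·7.1094 = 72.1171.
ΔQ = 15.32 − 7.1094 = 8.2106; wedge = 72.1171 − 38.125 = 33.9921.
DWL = ½ × 8.2106 × 33.9921 = $139.55 thousand.

$139.55 thousand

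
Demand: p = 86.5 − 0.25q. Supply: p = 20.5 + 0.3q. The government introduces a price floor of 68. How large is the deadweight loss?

Competitive equilibrium: 86.5 − 0.25q = 20.5 + 0.3q → q* = 120, p* = 56.5.
At the floor p = 68, quantity demanded = (86.5 − 68)/0.25 = 74.
Sellers' marginal cost at q' = 74: 20.5 + 0.3·74 = 42.7.
Δq = 120 − 74 = 46; wedge = 68 − 42.7 = 25.3.
DWL = ½ × 46 × 25.3 = 581.90.

581.90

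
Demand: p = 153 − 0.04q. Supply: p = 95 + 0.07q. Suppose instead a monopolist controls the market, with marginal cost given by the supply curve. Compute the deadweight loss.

1087.35

Competitive equilibrium: 153 − 0.04q = 95 + 0.07q → q* = 527.2727, p* = 131.9091.
Marginal revenue: MR = 153 − 0.08q. Set MR = MC: 153 − 0.08q = 95 + 0.07q → q_m = 386.6667.
Price p_m = 153 − 0.04·386.6667 = 137.5333; MC(q_m) = 95 + 0.07·386.6667 = 122.0667.
Competitive q* = 527.2727, so Δq = 140.606; wedge = 137.5333 − 122.0667 = 15.4666.
Welfare loss = ½ × 140.606 × 15.4666 = 1087.35.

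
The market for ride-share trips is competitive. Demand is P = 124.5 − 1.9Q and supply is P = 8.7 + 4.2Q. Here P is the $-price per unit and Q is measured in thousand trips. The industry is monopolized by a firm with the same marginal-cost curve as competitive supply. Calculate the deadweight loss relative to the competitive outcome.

$62 thousand

Competitive equilibrium: 124.5 − 1.9Q = 8.7 + 4.2Q → Q* = 18.9836, P* = 88.4311.
Marginal revenue: MR = 124.5 − 3.8Q. Set MR = MC: 124.5 − 3.8Q = 8.7 + 4.2Q → Q_m = 14.475.
Price P_m = 124.5 − 1.9·14.475 = 96.9975; MC(Q_m) = 8.7 + 4.2·14.475 = 69.495.
Competitive Q* = 18.9836, so ΔQ = 4.5086; wedge = 96.9975 − 69.495 = 27.5025.
DWL = ½ × 4.5086 × 27.5025 = $62 thousand.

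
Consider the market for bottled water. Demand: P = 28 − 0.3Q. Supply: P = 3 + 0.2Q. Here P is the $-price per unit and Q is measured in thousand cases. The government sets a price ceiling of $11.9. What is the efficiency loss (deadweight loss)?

Competitive equilibrium: 28 − 0.3Q = 3 + 0.2Q → Q* = 50, P* = 13.
At the ceiling P = 11.9, quantity supplied = (11.9 − 3)/0.2 = 44.5.
Willingness to pay at Q' = 44.5: 28 − 0.3·44.5 = 14.65.
ΔQ = 50 − 44.5 = 5.5; wedge = 14.65 − 11.9 = 2.75.
The triangle = ½ × 5.5 × 2.75 = $7.56 thousand.

$7.56 thousand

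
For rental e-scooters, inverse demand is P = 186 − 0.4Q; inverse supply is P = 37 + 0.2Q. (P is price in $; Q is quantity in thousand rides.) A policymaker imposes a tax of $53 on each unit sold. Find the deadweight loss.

$2340.83 thousand

Competitive equilibrium: 186 − 0.4Q = 37 + 0.2Q → Q* = 248.3333, P* = 86.6667.
With the tax, the buyer price exceeds the seller price by 53: (186 − 0.4Q) − (37 + 0.2Q) = 53 → Q' = 160.
ΔQ = 248.3333 − 160 = 88.3333; the wedge equals the tax, 53.
DWL = ½ × 88.3333 × 53 = $2340.83 thousand.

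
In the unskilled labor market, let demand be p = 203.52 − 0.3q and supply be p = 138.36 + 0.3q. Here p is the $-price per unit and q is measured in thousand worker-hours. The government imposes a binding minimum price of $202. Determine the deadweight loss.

Competitive equilibrium: 203.52 − 0.3q = 138.36 + 0.3q → q* = 108.6, p* = 170.94.
At the floor p = 202, quantity demanded = (203.52 − 202)/0.3 = 5.06667.
Sellers' marginal cost at q' = 5.06667: 138.36 + 0.3·5.06667 = 139.88.
Δq = 108.6 − 5.06667 = 103.53333; wedge = 202 − 139.88 = 62.12.
Deadweight loss = ½ × 103.53333 × 62.12 = $3215.75 thousand.

$3215.75 thousand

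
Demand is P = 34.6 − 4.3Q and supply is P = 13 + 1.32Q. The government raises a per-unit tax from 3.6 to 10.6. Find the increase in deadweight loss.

Competitive equilibrium: 34.6 − 4.3Q = 13 + 1.32Q → Q* = 3.8434, P* = 18.0733.
For a per-unit tax t: ΔQ = t/5.62, so DWL = ½·t·(t/5.62) = t²/11.24.
At t = 3.6: DWL = 1.153. At t = 10.6: DWL = 9.996.
Increase = 9.996 − 1.153 = 8.84.

8.84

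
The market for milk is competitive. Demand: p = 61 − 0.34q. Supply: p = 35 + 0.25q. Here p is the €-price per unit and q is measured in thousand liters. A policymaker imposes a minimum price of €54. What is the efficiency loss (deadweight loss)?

Competitive equilibrium: 61 − 0.34q = 35 + 0.25q → q* = 44.0678, p* = 46.0169.
At the floor p = 54, quantity demanded = (61 − 54)/0.34 = 20.5882.
Sellers' marginal cost at q' = 20.5882: 35 + 0.25·20.5882 = 40.1471.
Δq = 44.0678 − 20.5882 = 23.4796; wedge = 54 − 40.1471 = 13.8529.
DWL = ½ × 23.4796 × 13.8529 = €162.63 thousand.

€162.63 thousand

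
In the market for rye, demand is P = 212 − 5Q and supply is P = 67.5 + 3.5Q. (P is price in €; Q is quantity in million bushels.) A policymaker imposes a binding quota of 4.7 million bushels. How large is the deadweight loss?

€642.98 million

Competitive equilibrium: 212 − 5Q = 67.5 + 3.5Q → Q* = 17, P* = 127.
At Q = 4.7: demand price = 212 − 5·4.7 = 188.5; supply price = 67.5 + 3.5·4.7 = 83.95.
ΔQ = 17 − 4.7 = 12.3; wedge = 188.5 − 83.95 = 104.55.
Welfare loss = ½ × 12.3 × 104.55 = €642.98 million.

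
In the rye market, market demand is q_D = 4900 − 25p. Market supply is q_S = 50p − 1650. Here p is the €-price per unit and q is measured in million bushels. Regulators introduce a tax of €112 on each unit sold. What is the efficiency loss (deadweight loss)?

In inverse form: demand p = 196 − 0.04q, supply p = 33 + 0.02q.
Competitive equilibrium: 196 − 0.04q = 33 + 0.02q → q* = 2716.66667, p* = 87.33333.
With the tax, the buyer price exceeds the seller price by 112: (196 − 0.04q) − (33 + 0.02q) = 112 → q' = 850.
Δq = 2716.66667 − 850 = 1866.66667; the wedge equals the tax, 112.
Welfare loss = ½ × 1866.66667 × 112 = €104533.33 million.

€104533.33 million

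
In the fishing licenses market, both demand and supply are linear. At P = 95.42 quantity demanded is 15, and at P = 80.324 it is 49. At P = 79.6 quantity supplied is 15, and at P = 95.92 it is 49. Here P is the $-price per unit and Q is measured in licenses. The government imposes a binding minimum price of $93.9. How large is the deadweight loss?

$86.68

Demand slope = (80.324 − 95.42)/(49 − 15) = −0.444, so P = 102.08 − 0.444Q.
Supply slope = (95.92 − 79.6)/(49 − 15) = 0.48, so P = 72.4 + 0.48Q.
Competitive equilibrium: 102.08 − 0.444Q = 72.4 + 0.48Q → Q* = 32.12121, P* = 87.81818.
At the floor P = 93.9, quantity demanded = (102.08 − 93.9)/0.444 = 18.42342.
Sellers' marginal cost at Q' = 18.42342: 72.4 + 0.48·18.42342 = 81.24324.
ΔQ = 32.12121 − 18.42342 = 13.69779; wedge = 93.9 − 81.24324 = 12.65676.
Deadweight loss = ½ × 13.69779 × 12.65676 = $86.68.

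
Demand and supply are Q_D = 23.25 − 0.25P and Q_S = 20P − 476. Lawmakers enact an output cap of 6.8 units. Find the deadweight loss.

214.27

In inverse form: demand P = 93 − 4Q, supply P = 23.8 + 0.05Q.
Competitive equilibrium: 93 − 4Q = 23.8 + 0.05Q → Q* = 17.0864, P* = 24.6543.
At Q = 6.8: demand price = 93 − 4·6.8 = 65.8; supply price = 23.8 + 0.05·6.8 = 24.14.
ΔQ = 17.0864 − 6.8 = 10.2864; wedge = 65.8 − 24.14 = 41.66.
Deadweight loss = ½ × 10.2864 × 41.66 = 214.27.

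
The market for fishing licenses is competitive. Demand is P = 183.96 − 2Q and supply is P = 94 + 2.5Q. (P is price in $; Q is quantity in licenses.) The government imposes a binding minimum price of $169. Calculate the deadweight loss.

$352.19

Competitive equilibrium: 183.96 − 2Q = 94 + 2.5Q → Q* = 19.9911, P* = 143.9778.
At the floor P = 169, quantity demanded = (183.96 − 169)/2 = 7.48.
Sellers' marginal cost at Q' = 7.48: 94 + 2.5·7.48 = 112.7.
ΔQ = 19.9911 − 7.48 = 12.5111; wedge = 169 − 112.7 = 56.3.
DWL = ½ × 12.5111 × 56.3 = $352.19.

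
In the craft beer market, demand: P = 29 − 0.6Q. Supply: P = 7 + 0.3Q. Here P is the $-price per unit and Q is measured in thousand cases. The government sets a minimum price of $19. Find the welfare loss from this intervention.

$27.22 thousand

Competitive equilibrium: 29 − 0.6Q = 7 + 0.3Q → Q* = 24.4444, P* = 14.3333.
At the floor P = 19, quantity demanded = (29 − 19)/0.6 = 16.6667.
Sellers' marginal cost at Q' = 16.6667: 7 + 0.3·16.6667 = 12.
ΔQ = 24.4444 − 16.6667 = 7.7777; wedge = 19 − 12 = 7.
The triangle = ½ × 7.7777 × 7 = $27.22 thousand.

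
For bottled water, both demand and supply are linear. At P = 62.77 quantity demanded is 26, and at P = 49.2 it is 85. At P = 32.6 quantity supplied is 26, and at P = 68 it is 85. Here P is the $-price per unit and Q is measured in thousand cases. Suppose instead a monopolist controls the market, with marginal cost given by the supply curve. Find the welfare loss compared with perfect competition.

$75.96 thousand

Demand slope = (49.2 − 62.77)/(85 − 26) = −0.23, so P = 68.75 − 0.23Q.
Supply slope = (68 − 32.6)/(85 − 26) = 0.6, so P = 17 + 0.6Q.
Competitive equilibrium: 68.75 − 0.23Q = 17 + 0.6Q → Q* = 62.3494, P* = 54.40964.
Marginal revenue: MR = 68.75 − 0.46Q. Set MR = MC: 68.75 − 0.46Q = 17 + 0.6Q → Q_m = 48.82075.
Price P_m = 68.75 − 0.23·48.82075 = 57.52123; MC(Q_m) = 17 + 0.6·48.82075 = 46.29245.
Competitive Q* = 62.3494, so ΔQ = 13.52865; wedge = 57.52123 − 46.29245 = 11.22878.
Welfare loss = ½ × 13.52865 × 11.22878 = $75.96 thousand.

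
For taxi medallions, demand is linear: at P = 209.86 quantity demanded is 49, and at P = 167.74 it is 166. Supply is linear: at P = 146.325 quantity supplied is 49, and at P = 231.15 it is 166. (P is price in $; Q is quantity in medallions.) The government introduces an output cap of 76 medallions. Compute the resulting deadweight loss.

Demand slope = (167.74 − 209.86)/(166 − 49) = −0.36, so P = 227.5 − 0.36Q.
Supply slope = (231.15 − 146.325)/(166 − 49) = 0.725, so P = 110.8 + 0.725Q.
Competitive equilibrium: 227.5 − 0.36Q = 110.8 + 0.725Q → Q* = 107.5576, P* = 188.7793.
At Q = 76: demand price = 227.5 − 0.36·76 = 200.14; supply price = 110.8 + 0.725·76 = 165.9.
ΔQ = 107.5576 − 76 = 31.5576; wedge = 200.14 − 165.9 = 34.24.
DWL = ½ × 31.5576 × 34.24 = $540.27.

$540.27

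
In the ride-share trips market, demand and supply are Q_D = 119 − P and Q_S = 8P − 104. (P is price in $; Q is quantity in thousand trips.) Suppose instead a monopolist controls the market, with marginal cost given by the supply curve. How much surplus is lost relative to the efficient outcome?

In inverse form: demand P = 119 − Q, supply P = 13 + 0.125Q.
Competitive equilibrium: 119 − Q = 13 + 0.125Q → Q* = 94.2222, P* = 24.7778.
Marginal revenue: MR = 119 − 2Q. Set MR = MC: 119 − 2Q = 13 + 0.125Q → Q_m = 49.8824.
Price P_m = 119 − 1·49.8824 = 69.1176; MC(Q_m) = 13 + 0.125·49.8824 = 19.2353.
Competitive Q* = 94.2222, so ΔQ = 44.3398; wedge = 69.1176 − 19.2353 = 49.8823.
DWL = ½ × 44.3398 × 49.8823 = $1105.89 thousand.

$1105.89 thousand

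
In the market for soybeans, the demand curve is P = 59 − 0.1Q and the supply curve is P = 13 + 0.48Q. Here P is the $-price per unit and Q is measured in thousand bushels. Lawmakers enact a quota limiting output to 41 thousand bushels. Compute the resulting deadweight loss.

$425.63 thousand

Competitive equilibrium: 59 − 0.1Q = 13 + 0.48Q → Q* = 79.3103, P* = 51.069.
At Q = 41: demand price = 59 − 0.1·41 = 54.9; supply price = 13 + 0.48·41 = 32.68.
ΔQ = 79.3103 − 41 = 38.3103; wedge = 54.9 − 32.68 = 22.22.
Deadweight loss = ½ × 38.3103 × 22.22 = $425.63 thousand.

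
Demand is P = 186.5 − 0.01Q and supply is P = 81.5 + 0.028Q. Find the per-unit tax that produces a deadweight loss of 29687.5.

47.5

Competitive equilibrium: 186.5 − 0.01Q = 81.5 + 0.028Q → Q* = 2763.1579, P* = 158.8684.
A tax t gives ΔQ = t/0.038 and wedge t, so DWL = t²/0.076.
t²/0.076 = 29687.5 → t² = 2256.25 → t = 47.5.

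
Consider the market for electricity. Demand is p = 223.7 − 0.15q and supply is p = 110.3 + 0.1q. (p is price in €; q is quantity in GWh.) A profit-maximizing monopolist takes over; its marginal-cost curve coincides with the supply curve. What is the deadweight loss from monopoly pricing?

Competitive equilibrium: 223.7 − 0.15q = 110.3 + 0.1q → q* = 453.6, p* = 155.66.
Marginal revenue: MR = 223.7 − 0.3q. Set MR = MC: 223.7 − 0.3q = 110.3 + 0.1q → q_m = 283.5.
Price p_m = 223.7 − 0.15·283.5 = 181.175; MC(q_m) = 110.3 + 0.1·283.5 = 138.65.
Competitive q* = 453.6, so Δq = 170.1; wedge = 181.175 − 138.65 = 42.525.
Deadweight loss = ½ × 170.1 × 42.525 = €3616.75.

€3616.75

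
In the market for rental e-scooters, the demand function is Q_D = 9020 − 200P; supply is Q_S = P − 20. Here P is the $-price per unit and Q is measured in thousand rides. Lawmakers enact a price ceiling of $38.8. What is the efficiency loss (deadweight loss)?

In inverse form: demand P = 45.1 − 0.005Q, supply P = 20 + Q.
Competitive equilibrium: 45.1 − 0.005Q = 20 + Q → Q* = 24.9751, P* = 44.9751.
At the ceiling P = 38.8, quantity supplied = (38.8 − 20)/1 = 18.8.
Willingness to pay at Q' = 18.8: 45.1 − 0.005·18.8 = 45.006.
ΔQ = 24.9751 − 18.8 = 6.1751; wedge = 45.006 − 38.8 = 6.206.
DWL = ½ × 6.1751 × 6.206 = $19.16 thousand.

$19.16 thousand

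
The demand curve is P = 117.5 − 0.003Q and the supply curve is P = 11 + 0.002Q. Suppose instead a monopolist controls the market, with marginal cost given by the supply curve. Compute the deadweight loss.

159500.39

Competitive equilibrium: 117.5 − 0.003Q = 11 + 0.002Q → Q* = 21300, P* = 53.6.
Marginal revenue: MR = 117.5 − 0.006Q. Set MR = MC: 117.5 − 0.006Q = 11 + 0.002Q → Q_m = 13312.5.
Price P_m = 117.5 − 0.003·13312.5 = 77.5625; MC(Q_m) = 11 + 0.002·13312.5 = 37.625.
Competitive Q* = 21300, so ΔQ = 7987.5; wedge = 77.5625 − 37.625 = 39.9375.
The triangle = ½ × 7987.5 × 39.9375 = 159500.39.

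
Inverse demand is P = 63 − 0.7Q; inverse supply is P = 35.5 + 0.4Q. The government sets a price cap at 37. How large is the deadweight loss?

Competitive equilibrium: 63 − 0.7Q = 35.5 + 0.4Q → Q* = 25, P* = 45.5.
At the ceiling P = 37, quantity supplied = (37 − 35.5)/0.4 = 3.75.
Willingness to pay at Q' = 3.75: 63 − 0.7·3.75 = 60.375.
ΔQ = 25 − 3.75 = 21.25; wedge = 60.375 − 37 = 23.375.
Deadweight loss = ½ × 21.25 × 23.375 = 248.36.

248.36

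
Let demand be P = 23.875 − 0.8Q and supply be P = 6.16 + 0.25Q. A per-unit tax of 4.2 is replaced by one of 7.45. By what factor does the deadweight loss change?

Competitive equilibrium: 23.875 − 0.8Q = 6.16 + 0.25Q → Q* = 16.8714, P* = 10.3779.
For a per-unit tax t: ΔQ = t/1.05, so DWL = ½·t·(t/1.05) = t²/2.1.
At t = 4.2: DWL = 8.4. At t = 7.45: DWL = 26.430.
Ratio = (7.45/4.2)² = 3.146.

3.146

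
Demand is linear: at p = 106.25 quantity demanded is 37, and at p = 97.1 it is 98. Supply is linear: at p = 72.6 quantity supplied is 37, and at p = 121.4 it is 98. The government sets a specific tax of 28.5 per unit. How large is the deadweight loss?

427.50

Demand slope = (97.1 − 106.25)/(98 − 37) = −0.15, so p = 111.8 − 0.15q.
Supply slope = (121.4 − 72.6)/(98 − 37) = 0.8, so p = 43 + 0.8q.
Competitive equilibrium: 111.8 − 0.15q = 43 + 0.8q → q* = 72.4211, p* = 100.9368.
With the tax, the buyer price exceeds the seller price by 28.5: (111.8 − 0.15q) − (43 + 0.8q) = 28.5 → q' = 42.4211.
Δq = 72.4211 − 42.4211 = 30; the wedge equals the tax, 28.5.
DWL = ½ × 30 × 28.5 = 427.50.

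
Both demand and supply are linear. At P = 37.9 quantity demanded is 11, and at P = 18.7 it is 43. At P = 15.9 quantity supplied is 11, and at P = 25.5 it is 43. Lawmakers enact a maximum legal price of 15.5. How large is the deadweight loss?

Demand slope = (18.7 − 37.9)/(43 − 11) = −0.6, so P = 44.5 − 0.6Q.
Supply slope = (25.5 − 15.9)/(43 − 11) = 0.3, so P = 12.6 + 0.3Q.
Competitive equilibrium: 44.5 − 0.6Q = 12.6 + 0.3Q → Q* = 35.4444, P* = 23.2333.
At the ceiling P = 15.5, quantity supplied = (15.5 − 12.6)/0.3 = 9.6667.
Willingness to pay at Q' = 9.6667: 44.5 − 0.6·9.6667 = 38.7.
ΔQ = 35.4444 − 9.6667 = 25.7777; wedge = 38.7 − 15.5 = 23.2.
Deadweight loss = ½ × 25.7777 × 23.2 = 299.02.

299.02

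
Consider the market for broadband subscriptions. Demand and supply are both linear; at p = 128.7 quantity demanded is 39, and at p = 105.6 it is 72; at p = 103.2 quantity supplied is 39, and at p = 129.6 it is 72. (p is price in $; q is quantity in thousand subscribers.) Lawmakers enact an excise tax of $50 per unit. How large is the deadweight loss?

$833.33 thousand

Demand slope = (105.6 − 128.7)/(72 − 39) = −0.7, so p = 156 − 0.7q.
Supply slope = (129.6 − 103.2)/(72 − 39) = 0.8, so p = 72 + 0.8q.
Competitive equilibrium: 156 − 0.7q = 72 + 0.8q → q* = 56, p* = 116.8.
With the tax, the buyer price exceeds the seller price by 50: (156 − 0.7q) − (72 + 0.8q) = 50 → q' = 22.6667.
Δq = 56 − 22.6667 = 33.3333; the wedge equals the tax, 50.
Deadweight loss = ½ × 33.3333 × 50 = $833.33 thousand.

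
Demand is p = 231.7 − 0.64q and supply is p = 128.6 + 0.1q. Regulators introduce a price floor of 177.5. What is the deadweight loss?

1104.52

Competitive equilibrium: 231.7 − 0.64q = 128.6 + 0.1q → q* = 139.3243, p* = 142.5324.
At the floor p = 177.5, quantity demanded = (231.7 − 177.5)/0.64 = 84.6875.
Sellers' marginal cost at q' = 84.6875: 128.6 + 0.1·84.6875 = 137.0688.
Δq = 139.3243 − 84.6875 = 54.6368; wedge = 177.5 − 137.0688 = 40.4312.
Deadweight loss = ½ × 54.6368 × 40.4312 = 1104.52.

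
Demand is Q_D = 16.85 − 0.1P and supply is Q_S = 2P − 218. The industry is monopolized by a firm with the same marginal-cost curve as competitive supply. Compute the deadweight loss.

40.12

In inverse form: demand P = 168.5 − 10Q, supply P = 109 + 0.5Q.
Competitive equilibrium: 168.5 − 10Q = 109 + 0.5Q → Q* = 5.6667, P* = 111.8333.
Marginal revenue: MR = 168.5 − 20Q. Set MR = MC: 168.5 − 20Q = 109 + 0.5Q → Q_m = 2.9024.
Price P_m = 168.5 − 10·2.9024 = 139.476; MC(Q_m) = 109 + 0.5·2.9024 = 110.4512.
Competitive Q* = 5.6667, so ΔQ = 2.7643; wedge = 139.476 − 110.4512 = 29.0248.
Deadweight loss = ½ × 2.7643 × 29.0248 = 40.12.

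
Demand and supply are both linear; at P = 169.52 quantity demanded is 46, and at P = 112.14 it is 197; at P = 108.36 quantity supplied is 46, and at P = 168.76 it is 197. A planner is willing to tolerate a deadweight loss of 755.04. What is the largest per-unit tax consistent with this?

34.32

Demand slope = (112.14 − 169.52)/(197 − 46) = −0.38, so P = 187 − 0.38Q.
Supply slope = (168.76 − 108.36)/(197 − 46) = 0.4, so P = 89.96 + 0.4Q.
Competitive equilibrium: 187 − 0.38Q = 89.96 + 0.4Q → Q* = 124.4103, P* = 139.7241.
A tax t gives ΔQ = t/0.78 and wedge t, so DWL = t²/1.56.
t²/1.56 = 755.04 → t² = 1177.8624 → t = 34.32.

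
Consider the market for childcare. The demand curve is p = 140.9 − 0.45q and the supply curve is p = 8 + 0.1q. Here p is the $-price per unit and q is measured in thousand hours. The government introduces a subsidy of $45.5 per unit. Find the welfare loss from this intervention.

$1882.05 thousand

Competitive equilibrium: 140.9 − 0.45q = 8 + 0.1q → q* = 241.63636, p* = 32.16364.
The subsidy lowers effective supply by 45.5: p = 0.1q − 37.5.
New quantity: 140.9 − 0.45q = 0.1q − 37.5 → q' = 324.36364.
Overproduction Δq = 324.36364 − 241.63636 = 82.72728; wedge = subsidy = 45.5.
Deadweight loss = ½ × 82.72728 × 45.5 = $1882.05 thousand.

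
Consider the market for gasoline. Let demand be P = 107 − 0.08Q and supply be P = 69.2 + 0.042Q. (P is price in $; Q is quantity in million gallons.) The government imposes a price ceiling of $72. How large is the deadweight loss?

Competitive equilibrium: 107 − 0.08Q = 69.2 + 0.042Q → Q* = 309.83607, P* = 82.21311.
At the ceiling P = 72, quantity supplied = (72 − 69.2)/0.042 = 66.66667.
Willingness to pay at Q' = 66.66667: 107 − 0.08·66.66667 = 101.66667.
ΔQ = 309.83607 − 66.66667 = 243.1694; wedge = 101.66667 − 72 = 29.66667.
The triangle = ½ × 243.1694 × 29.66667 = $3607.01 million.

$3607.01 million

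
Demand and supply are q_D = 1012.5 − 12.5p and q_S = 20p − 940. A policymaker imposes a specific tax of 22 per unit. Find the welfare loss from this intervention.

1861.54

In inverse form: demand p = 81 − 0.08q, supply p = 47 + 0.05q.
Competitive equilibrium: 81 − 0.08q = 47 + 0.05q → q* = 261.5385, p* = 60.0769.
With the tax, the buyer price exceeds the seller price by 22: (81 − 0.08q) − (47 + 0.05q) = 22 → q' = 92.3077.
Δq = 261.5385 − 92.3077 = 169.2308; the wedge equals the tax, 22.
Deadweight loss = ½ × 169.2308 × 22 = 1861.54.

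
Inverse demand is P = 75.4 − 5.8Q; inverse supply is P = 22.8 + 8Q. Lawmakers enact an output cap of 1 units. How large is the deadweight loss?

54.54

Competitive equilibrium: 75.4 − 5.8Q = 22.8 + 8Q → Q* = 3.81159, P* = 53.29275.
At Q = 1: demand price = 75.4 − 5.8·1 = 69.6; supply price = 22.8 + 8·1 = 30.8.
ΔQ = 3.81159 − 1 = 2.81159; wedge = 69.6 − 30.8 = 38.8.
Deadweight loss = ½ × 2.81159 × 38.8 = 54.54.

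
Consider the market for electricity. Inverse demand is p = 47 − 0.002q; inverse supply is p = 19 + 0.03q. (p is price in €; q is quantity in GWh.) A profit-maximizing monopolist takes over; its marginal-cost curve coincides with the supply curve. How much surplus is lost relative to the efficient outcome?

Competitive equilibrium: 47 − 0.002q = 19 + 0.03q → q* = 875, p* = 45.25.
Marginal revenue: MR = 47 − 0.004q. Set MR = MC: 47 − 0.004q = 19 + 0.03q → q_m = 823.5294.
Price p_m = 47 − 0.002·823.5294 = 45.3529; MC(q_m) = 19 + 0.03·823.5294 = 43.7059.
Competitive q* = 875, so Δq = 51.4706; wedge = 45.3529 − 43.7059 = 1.647.
DWL = ½ × 51.4706 × 1.647 = €42.39.

€42.39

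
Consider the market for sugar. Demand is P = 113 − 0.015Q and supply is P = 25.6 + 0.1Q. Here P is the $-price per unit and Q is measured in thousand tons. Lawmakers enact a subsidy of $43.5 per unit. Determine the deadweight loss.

Competitive equilibrium: 113 − 0.015Q = 25.6 + 0.1Q → Q* = 760, P* = 101.6.
The subsidy lowers effective supply by 43.5: P = 0.1Q − 17.9.
New quantity: 113 − 0.015Q = 0.1Q − 17.9 → Q' = 1138.2609.
Overproduction ΔQ = 1138.2609 − 760 = 378.2609; wedge = subsidy = 43.5.
DWL = ½ × 378.2609 × 43.5 = $8227.17 thousand.

$8227.17 thousand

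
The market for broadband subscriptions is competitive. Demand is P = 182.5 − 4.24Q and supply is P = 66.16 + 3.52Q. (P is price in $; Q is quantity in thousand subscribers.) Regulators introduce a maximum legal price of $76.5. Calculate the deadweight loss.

Competitive equilibrium: 182.5 − 4.24Q = 66.16 + 3.52Q → Q* = 14.9923, P* = 118.9328.
At the ceiling P = 76.5, quantity supplied = (76.5 − 66.16)/3.52 = 2.9375.
Willingness to pay at Q' = 2.9375: 182.5 − 4.24·2.9375 = 170.045.
ΔQ = 14.9923 − 2.9375 = 12.0548; wedge = 170.045 − 76.5 = 93.545.
Welfare loss = ½ × 12.0548 × 93.545 = $563.83 thousand.

$563.83 thousand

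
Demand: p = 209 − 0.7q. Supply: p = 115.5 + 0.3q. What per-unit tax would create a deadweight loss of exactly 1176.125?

48.5

Competitive equilibrium: 209 − 0.7q = 115.5 + 0.3q → q* = 93.5, p* = 143.55.
A tax t gives Δq = t/1 and wedge t, so DWL = t²/2.
t²/2 = 1176.125 → t² = 2352.25 → t = 48.5.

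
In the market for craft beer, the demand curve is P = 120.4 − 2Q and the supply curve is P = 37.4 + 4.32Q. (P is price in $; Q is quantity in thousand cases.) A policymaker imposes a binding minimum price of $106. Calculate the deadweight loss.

$111.23 thousand

Competitive equilibrium: 120.4 − 2Q = 37.4 + 4.32Q → Q* = 13.1329, P* = 94.1342.
At the floor P = 106, quantity demanded = (120.4 − 106)/2 = 7.2.
Sellers' marginal cost at Q' = 7.2: 37.4 + 4.32·7.2 = 68.504.
ΔQ = 13.1329 − 7.2 = 5.9329; wedge = 106 − 68.504 = 37.496.
The triangle = ½ × 5.9329 × 37.496 = $111.23 thousand.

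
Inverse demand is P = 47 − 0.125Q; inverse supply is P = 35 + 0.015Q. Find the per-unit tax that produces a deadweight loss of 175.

7

Competitive equilibrium: 47 − 0.125Q = 35 + 0.015Q → Q* = 85.7143, P* = 36.2857.
A tax t gives ΔQ = t/0.14 and wedge t, so DWL = t²/0.28.
t²/0.28 = 175 → t² = 49 → t = 7.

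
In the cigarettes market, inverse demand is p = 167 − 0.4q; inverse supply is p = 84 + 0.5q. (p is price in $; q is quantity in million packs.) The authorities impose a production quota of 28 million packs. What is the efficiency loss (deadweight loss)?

$1856.02 million

Competitive equilibrium: 167 − 0.4q = 84 + 0.5q → q* = 92.2222, p* = 130.1111.
At q = 28: demand price = 167 − 0.4·28 = 155.8; supply price = 84 + 0.5·28 = 98.
Δq = 92.2222 − 28 = 64.2222; wedge = 155.8 − 98 = 57.8.
The triangle = ½ × 64.2222 × 57.8 = $1856.02 million.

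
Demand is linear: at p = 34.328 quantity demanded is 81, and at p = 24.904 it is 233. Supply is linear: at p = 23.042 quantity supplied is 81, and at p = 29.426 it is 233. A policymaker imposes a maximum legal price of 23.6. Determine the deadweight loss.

Demand slope = (24.904 − 34.328)/(233 − 81) = −0.062, so p = 39.35 − 0.062q.
Supply slope = (29.426 − 23.042)/(233 − 81) = 0.042, so p = 19.64 + 0.042q.
Competitive equilibrium: 39.35 − 0.062q = 19.64 + 0.042q → q* = 189.5192, p* = 27.5998.
At the ceiling p = 23.6, quantity supplied = (23.6 − 19.64)/0.042 = 94.2857.
Willingness to pay at q' = 94.2857: 39.35 − 0.062·94.2857 = 33.5043.
Δq = 189.5192 − 94.2857 = 95.2335; wedge = 33.5043 − 23.6 = 9.9043.
DWL = ½ × 95.2335 × 9.9043 = 471.61.

471.61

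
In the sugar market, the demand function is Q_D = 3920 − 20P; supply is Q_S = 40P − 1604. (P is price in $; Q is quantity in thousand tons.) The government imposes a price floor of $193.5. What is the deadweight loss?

$154330.82 thousand

In inverse form: demand P = 196 − 0.05Q, supply P = 40.1 + 0.025Q.
Competitive equilibrium: 196 − 0.05Q = 40.1 + 0.025Q → Q* = 2078.6667, P* = 92.0667.
At the floor P = 193.5, quantity demanded = (196 − 193.5)/0.05 = 50.
Sellers' marginal cost at Q' = 50: 40.1 + 0.025·50 = 41.35.
ΔQ = 2078.6667 − 50 = 2028.6667; wedge = 193.5 − 41.35 = 152.15.
DWL = ½ × 2028.6667 × 152.15 = $154330.82 thousand.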